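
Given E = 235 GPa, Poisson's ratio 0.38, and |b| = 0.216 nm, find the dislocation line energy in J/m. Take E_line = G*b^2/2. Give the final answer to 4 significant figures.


Step 1: G = E / (2*(1+nu))
G = 235 / (2*(1+0.38)) = 85.1449 GPa = 8.51449e+10 Pa
Step 2: E_line = G*b^2/2
b = 0.216 nm = 2.16e-10 m
E_line = 0.5 * 8.51449e+10 * (2.16e-10)^2 = 1.986e-09 J/m


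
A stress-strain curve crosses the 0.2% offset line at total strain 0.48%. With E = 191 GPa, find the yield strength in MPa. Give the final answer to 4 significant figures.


Offset strain = 0.002
Elastic strain at yield = total_strain - offset = 4.8e-03 - 0.002 = 2.8e-03
sigma_y = E * elastic_strain = 191000 * 2.8e-03
sigma_y = 534.8 MPa


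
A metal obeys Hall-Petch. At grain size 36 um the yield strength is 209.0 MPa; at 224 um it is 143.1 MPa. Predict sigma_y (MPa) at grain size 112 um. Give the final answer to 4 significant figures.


sigma_y = sigma0 + k / sqrt(d)
1/sqrt(d1) = 1/sqrt(3.6e-05) = 166.667;  1/sqrt(d2) = 66.8153
k = (sigma1 - sigma2) / (1/sqrt(d1) - 1/sqrt(d2)) = (209.0 - 143.1) / (166.667 - 66.8153) = 0.659981 MPa*m^0.5
sigma0 = sigma1 - k/sqrt(d1) = 209.0 - 0.659981*166.667 = 99.0032 MPa
sigma_y(d3) = 99.0032 + 0.659981 / sqrt(1.12e-04) = 161.4 MPa


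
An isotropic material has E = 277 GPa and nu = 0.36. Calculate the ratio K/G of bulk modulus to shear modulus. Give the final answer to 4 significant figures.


G = E / (2*(1+nu))
G = 277 / (2*(1+0.36)) = 101.838 GPa
K = E / (3*(1-2*nu))
K = 277 / (3*(1-2*0.36)) = 329.762 GPa
K/G = 329.762 / 101.838 = 3.238


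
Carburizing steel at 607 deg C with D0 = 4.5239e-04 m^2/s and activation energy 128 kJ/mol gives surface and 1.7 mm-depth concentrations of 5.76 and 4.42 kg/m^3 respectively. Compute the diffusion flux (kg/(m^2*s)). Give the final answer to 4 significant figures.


Step 1: D = D0 * exp(-Qd/(R*T))
T = 607 + 273.15 = 880.15 K
D = 4.5239e-04 * exp(-128e3 / (8.314 * 880.15)) = 1.1449e-11 m^2/s
Step 2: J = D * (C1 - C2) / dx
J = 1.1449e-11 * (5.76 - 4.42) / 1.7e-03
J = 9.025e-09 kg/(m^2*s)


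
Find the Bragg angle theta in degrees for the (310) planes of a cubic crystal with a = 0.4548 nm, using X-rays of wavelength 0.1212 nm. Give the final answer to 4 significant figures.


d = a / sqrt(h^2+k^2+l^2)
d = 0.4548 / sqrt(10) = 0.14382 nm
lambda = 2*d*sin(theta)  =>  sin(theta) = lambda / (2*d)
sin(theta) = 0.1212 / (2 * 0.14382) = 0.421359
theta = 24.92 deg


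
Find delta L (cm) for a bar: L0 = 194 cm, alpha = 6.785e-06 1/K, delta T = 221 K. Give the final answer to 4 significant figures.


dL = L0 * alpha * dT
dL = 194 * 6.785e-06 * 221
dL = 0.2909 cm


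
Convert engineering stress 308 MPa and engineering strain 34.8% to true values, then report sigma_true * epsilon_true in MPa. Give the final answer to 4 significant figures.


sigma_true = sigma_eng * (1 + epsilon_eng)
sigma_true = 308 * (1 + 0.348) = 415.184 MPa
epsilon_true = ln(1 + epsilon_eng)
epsilon_true = ln(1 + 0.348) = 0.298622
sigma_true * epsilon_true = 415.184 * 0.298622 = 124 MPa


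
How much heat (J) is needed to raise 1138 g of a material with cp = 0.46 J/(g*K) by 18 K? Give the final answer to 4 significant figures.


Q = m * cp * dT
Q = 1138 * 0.46 * 18
Q = 9423 J


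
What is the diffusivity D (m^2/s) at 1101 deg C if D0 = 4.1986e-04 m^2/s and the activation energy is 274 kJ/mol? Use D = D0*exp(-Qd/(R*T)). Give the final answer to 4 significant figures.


D = D0 * exp(-Qd / (R*T))
T = 1374.15 K
D = 4.1986e-04 * exp(-274e3 / (8.314 * 1374.15))
D = 1.612e-14 m^2/s


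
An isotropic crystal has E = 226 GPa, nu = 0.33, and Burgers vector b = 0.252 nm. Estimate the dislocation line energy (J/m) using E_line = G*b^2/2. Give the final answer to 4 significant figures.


Step 1: G = E / (2*(1+nu))
G = 226 / (2*(1+0.33)) = 84.9624 GPa = 8.49624e+10 Pa
Step 2: E_line = G*b^2/2
b = 0.252 nm = 2.52e-10 m
E_line = 0.5 * 8.49624e+10 * (2.52e-10)^2 = 2.698e-09 J/m


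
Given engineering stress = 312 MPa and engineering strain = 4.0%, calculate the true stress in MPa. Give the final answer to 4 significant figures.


sigma_true = sigma_eng * (1 + epsilon_eng)
sigma_true = 312 * (1 + 0.04)
sigma_true = 324.5 MPa


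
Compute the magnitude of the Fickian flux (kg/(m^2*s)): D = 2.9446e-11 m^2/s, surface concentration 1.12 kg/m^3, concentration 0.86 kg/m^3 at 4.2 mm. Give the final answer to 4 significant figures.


J = -D * (dC/dx) = D * (C1 - C2) / dx
J = 2.9446e-11 * (1.12 - 0.86) / 4.2e-03
J = 1.823e-09 kg/(m^2*s)


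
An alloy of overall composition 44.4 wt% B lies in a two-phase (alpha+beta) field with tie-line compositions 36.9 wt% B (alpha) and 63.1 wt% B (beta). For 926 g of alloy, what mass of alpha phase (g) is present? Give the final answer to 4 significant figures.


f_alpha = (C_beta - C0) / (C_beta - C_alpha)
f_alpha = (63.1 - 44.4) / (63.1 - 36.9) = 0.71374
m_alpha = f_alpha * m_total = 0.71374 * 926 = 660.9 g


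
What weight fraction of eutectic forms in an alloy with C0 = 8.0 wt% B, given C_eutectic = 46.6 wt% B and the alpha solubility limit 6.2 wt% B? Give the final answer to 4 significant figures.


f_primary = (C_e - C0) / (C_e - C_alpha_max)
f_primary = (46.6 - 8.0) / (46.6 - 6.2)
f_primary = 0.955446
f_eutectic = 1 - 0.955446 = 0.04455


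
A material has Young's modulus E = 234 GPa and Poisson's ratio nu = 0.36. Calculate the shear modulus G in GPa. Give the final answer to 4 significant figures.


G = E / (2*(1+nu))
G = 234 / (2*(1+0.36))
G = 86.03 GPa


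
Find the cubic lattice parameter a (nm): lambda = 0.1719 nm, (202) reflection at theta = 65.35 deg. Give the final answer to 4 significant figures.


d = lambda / (2*sin(theta))
d = 0.1719 / (2*sin(65.35 deg))
d = 0.0945677 nm
a = d * sqrt(h^2+k^2+l^2) = 0.0945677 * sqrt(8)
a = 0.2675 nm


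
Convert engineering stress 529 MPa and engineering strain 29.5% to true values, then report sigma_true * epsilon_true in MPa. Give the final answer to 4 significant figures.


sigma_true = sigma_eng * (1 + epsilon_eng)
sigma_true = 529 * (1 + 0.295) = 685.055 MPa
epsilon_true = ln(1 + epsilon_eng)
epsilon_true = ln(1 + 0.295) = 0.258511
sigma_true * epsilon_true = 685.055 * 0.258511 = 177.1 MPa


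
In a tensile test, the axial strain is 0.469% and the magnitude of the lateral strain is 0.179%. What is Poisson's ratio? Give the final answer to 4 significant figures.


nu = -epsilon_lat / epsilon_axial
Lateral strain is contraction (negative), so using magnitudes:
nu = 0.179 / 0.469
nu = 0.3817


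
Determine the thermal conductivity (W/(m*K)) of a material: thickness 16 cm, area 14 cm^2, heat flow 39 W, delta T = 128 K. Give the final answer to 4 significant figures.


k = Q*L / (A*dT)
L = 0.16 m, A = 1.4e-03 m^2
k = 39 * 0.16 / (1.4e-03 * 128)
k = 34.82 W/(m*K)


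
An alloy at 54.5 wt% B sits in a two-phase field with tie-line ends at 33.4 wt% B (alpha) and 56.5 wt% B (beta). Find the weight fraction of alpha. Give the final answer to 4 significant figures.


f_alpha = (C_beta - C0) / (C_beta - C_alpha)
f_alpha = (56.5 - 54.5) / (56.5 - 33.4)
f_alpha = 0.08658


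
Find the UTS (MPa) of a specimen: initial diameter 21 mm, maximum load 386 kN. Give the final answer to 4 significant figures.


A0 = pi*(d/2)^2 = pi*(21/2)^2 = 346.361 mm^2
UTS = F_max / A0 = 386*1000 / 346.361
UTS = 1114 MPa


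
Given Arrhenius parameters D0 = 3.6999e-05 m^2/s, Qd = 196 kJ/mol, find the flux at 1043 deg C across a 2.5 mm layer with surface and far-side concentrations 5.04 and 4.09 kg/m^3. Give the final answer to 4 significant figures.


Step 1: D = D0 * exp(-Qd/(R*T))
T = 1043 + 273.15 = 1316.15 K
D = 3.6999e-05 * exp(-196e3 / (8.314 * 1316.15)) = 6.15416e-13 m^2/s
Step 2: J = D * (C1 - C2) / dx
J = 6.15416e-13 * (5.04 - 4.09) / 2.5e-03
J = 2.339e-10 kg/(m^2*s)


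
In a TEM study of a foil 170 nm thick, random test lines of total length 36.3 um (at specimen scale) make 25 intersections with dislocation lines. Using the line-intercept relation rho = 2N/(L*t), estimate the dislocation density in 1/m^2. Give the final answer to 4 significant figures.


rho = 2N / (L * t)
L = 36.3 um = 3.63e-05 m, t = 170 nm = 1.7e-07 m
rho = 2 * 25 / (3.63e-05 * 1.7e-07)
rho = 8.102e+12 1/m^2


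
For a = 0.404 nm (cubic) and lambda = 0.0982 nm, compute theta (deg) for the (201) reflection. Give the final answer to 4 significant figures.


d = a / sqrt(h^2+k^2+l^2)
d = 0.404 / sqrt(5) = 0.180674 nm
lambda = 2*d*sin(theta)  =>  sin(theta) = lambda / (2*d)
sin(theta) = 0.0982 / (2 * 0.180674) = 0.27176
theta = 15.77 deg


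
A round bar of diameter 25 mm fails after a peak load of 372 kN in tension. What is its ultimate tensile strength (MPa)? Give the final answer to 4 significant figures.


A0 = pi*(d/2)^2 = pi*(25/2)^2 = 490.874 mm^2
UTS = F_max / A0 = 372*1000 / 490.874
UTS = 757.8 MPa


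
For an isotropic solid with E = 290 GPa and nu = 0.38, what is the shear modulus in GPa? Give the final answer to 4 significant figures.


G = E / (2*(1+nu))
G = 290 / (2*(1+0.38))
G = 105.1 GPa


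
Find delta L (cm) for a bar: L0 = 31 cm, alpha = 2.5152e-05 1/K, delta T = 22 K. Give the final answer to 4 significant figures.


dL = L0 * alpha * dT
dL = 31 * 2.5152e-05 * 22
dL = 0.01715 cm


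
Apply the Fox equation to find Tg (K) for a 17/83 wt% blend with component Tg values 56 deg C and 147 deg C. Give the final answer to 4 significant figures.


1/Tg = w1/Tg1 + w2/Tg2 (in Kelvin)
Tg1 = 329.15 K, Tg2 = 420.15 K
1/Tg = 0.17/329.15 + 0.83/420.15
Tg = 401.3 K


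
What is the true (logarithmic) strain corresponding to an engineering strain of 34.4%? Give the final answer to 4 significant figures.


epsilon_true = ln(1 + epsilon_eng)
epsilon_true = ln(1 + 0.344)
epsilon_true = 0.2957


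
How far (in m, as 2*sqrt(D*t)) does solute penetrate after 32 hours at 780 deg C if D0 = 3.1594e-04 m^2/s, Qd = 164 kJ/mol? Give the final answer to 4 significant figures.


Step 1: D = D0 * exp(-Qd/(R*T))
T = 1053.15 K
D = 3.1594e-04 * exp(-164e3 / (8.314 * 1053.15)) = 2.31825e-12 m^2/s
Step 2: L = 2*sqrt(D*t)
t = 32 h = 115200 s
L = 2*sqrt(2.31825e-12 * 115200) = 1.034e-03 m


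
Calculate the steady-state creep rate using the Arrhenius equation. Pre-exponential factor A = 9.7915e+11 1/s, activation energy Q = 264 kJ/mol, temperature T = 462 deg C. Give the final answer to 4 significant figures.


rate = A * exp(-Q / (R*T))
T = 462 + 273.15 = 735.15 K
rate = 9.7915e+11 * exp(-264e3 / (8.314 * 735.15))
rate = 1.707e-07 1/s


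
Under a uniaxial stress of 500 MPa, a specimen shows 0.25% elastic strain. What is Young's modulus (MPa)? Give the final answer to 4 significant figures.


E = sigma / epsilon
epsilon = 0.25% = 2.5e-03
E = 500 / 2.5e-03
E = 200000 MPa


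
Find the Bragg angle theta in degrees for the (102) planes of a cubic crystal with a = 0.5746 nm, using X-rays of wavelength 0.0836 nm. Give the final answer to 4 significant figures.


d = a / sqrt(h^2+k^2+l^2)
d = 0.5746 / sqrt(5) = 0.256969 nm
lambda = 2*d*sin(theta)  =>  sin(theta) = lambda / (2*d)
sin(theta) = 0.0836 / (2 * 0.256969) = 0.162666
theta = 9.362 deg


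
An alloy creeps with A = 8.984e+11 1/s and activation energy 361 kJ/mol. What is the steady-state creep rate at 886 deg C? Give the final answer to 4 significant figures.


rate = A * exp(-Q / (R*T))
T = 886 + 273.15 = 1159.15 K
rate = 8.984e+11 * exp(-361e3 / (8.314 * 1159.15))
rate = 4.844e-05 1/s


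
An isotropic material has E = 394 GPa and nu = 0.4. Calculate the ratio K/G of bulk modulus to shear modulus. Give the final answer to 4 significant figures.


G = E / (2*(1+nu))
G = 394 / (2*(1+0.4)) = 140.714 GPa
K = E / (3*(1-2*nu))
K = 394 / (3*(1-2*0.4)) = 656.667 GPa
K/G = 656.667 / 140.714 = 4.667


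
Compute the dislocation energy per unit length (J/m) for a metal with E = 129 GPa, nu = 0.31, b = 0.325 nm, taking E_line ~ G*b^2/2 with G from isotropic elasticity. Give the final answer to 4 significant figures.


Step 1: G = E / (2*(1+nu))
G = 129 / (2*(1+0.31)) = 49.2366 GPa = 4.92366e+10 Pa
Step 2: E_line = G*b^2/2
b = 0.325 nm = 3.25e-10 m
E_line = 0.5 * 4.92366e+10 * (3.25e-10)^2 = 2.6e-09 J/m


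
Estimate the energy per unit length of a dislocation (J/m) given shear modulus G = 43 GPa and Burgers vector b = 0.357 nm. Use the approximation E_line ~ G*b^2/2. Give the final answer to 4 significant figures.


E = G*b^2/2
b = 0.357 nm = 3.57e-10 m
G = 43 GPa = 4.3e+10 Pa
E = 0.5 * 4.3e+10 * (3.57e-10)^2
E = 2.74e-09 J/m


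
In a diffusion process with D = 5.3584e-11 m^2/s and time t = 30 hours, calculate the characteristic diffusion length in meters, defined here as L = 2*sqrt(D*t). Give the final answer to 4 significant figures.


t = 30 hr = 108000 s
Diffusion length = 2*sqrt(D*t)
= 2*sqrt(5.3584e-11 * 108000)
= 4.811e-03 m


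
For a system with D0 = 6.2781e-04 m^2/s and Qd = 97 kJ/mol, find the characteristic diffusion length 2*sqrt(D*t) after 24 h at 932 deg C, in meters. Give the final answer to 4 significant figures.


Step 1: D = D0 * exp(-Qd/(R*T))
T = 1205.15 K
D = 6.2781e-04 * exp(-97e3 / (8.314 * 1205.15)) = 3.92121e-08 m^2/s
Step 2: L = 2*sqrt(D*t)
t = 24 h = 86400 s
L = 2*sqrt(3.92121e-08 * 86400) = 0.1164 m


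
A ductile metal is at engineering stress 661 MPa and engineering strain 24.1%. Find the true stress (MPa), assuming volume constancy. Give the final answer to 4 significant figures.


sigma_true = sigma_eng * (1 + epsilon_eng)
sigma_true = 661 * (1 + 0.241)
sigma_true = 820.3 MPa


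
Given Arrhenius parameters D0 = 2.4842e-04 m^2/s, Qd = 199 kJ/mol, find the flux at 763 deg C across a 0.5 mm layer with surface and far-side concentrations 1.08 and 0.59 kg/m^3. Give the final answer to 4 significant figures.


Step 1: D = D0 * exp(-Qd/(R*T))
T = 763 + 273.15 = 1036.15 K
D = 2.4842e-04 * exp(-199e3 / (8.314 * 1036.15)) = 2.30563e-14 m^2/s
Step 2: J = D * (C1 - C2) / dx
J = 2.30563e-14 * (1.08 - 0.59) / 5e-04
J = 2.26e-11 kg/(m^2*s)


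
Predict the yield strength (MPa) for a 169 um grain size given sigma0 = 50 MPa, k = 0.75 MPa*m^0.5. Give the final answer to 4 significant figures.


sigma_y = sigma0 + k / sqrt(d)
d = 169 um = 1.69e-04 m
sigma_y = 50 + 0.75 / sqrt(1.69e-04)
sigma_y = 107.7 MPa


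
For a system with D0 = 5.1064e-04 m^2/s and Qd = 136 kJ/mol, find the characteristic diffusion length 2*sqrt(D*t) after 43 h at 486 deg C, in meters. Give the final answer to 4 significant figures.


Step 1: D = D0 * exp(-Qd/(R*T))
T = 759.15 K
D = 5.1064e-04 * exp(-136e3 / (8.314 * 759.15)) = 2.23903e-13 m^2/s
Step 2: L = 2*sqrt(D*t)
t = 43 h = 154800 s
L = 2*sqrt(2.23903e-13 * 154800) = 3.723e-04 m


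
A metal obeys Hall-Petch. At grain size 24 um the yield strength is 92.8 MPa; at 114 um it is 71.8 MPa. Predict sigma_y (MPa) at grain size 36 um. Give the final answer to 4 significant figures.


sigma_y = sigma0 + k / sqrt(d)
1/sqrt(d1) = 1/sqrt(2.4e-05) = 204.124;  1/sqrt(d2) = 93.6586
k = (sigma1 - sigma2) / (1/sqrt(d1) - 1/sqrt(d2)) = (92.8 - 71.8) / (204.124 - 93.6586) = 0.190104 MPa*m^0.5
sigma0 = sigma1 - k/sqrt(d1) = 92.8 - 0.190104*204.124 = 53.9951 MPa
sigma_y(d3) = 53.9951 + 0.190104 / sqrt(3.6e-05) = 85.68 MPa


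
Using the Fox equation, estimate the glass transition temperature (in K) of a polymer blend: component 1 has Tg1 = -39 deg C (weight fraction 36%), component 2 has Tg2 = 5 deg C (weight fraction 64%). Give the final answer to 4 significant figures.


1/Tg = w1/Tg1 + w2/Tg2 (in Kelvin)
Tg1 = 234.15 K, Tg2 = 278.15 K
1/Tg = 0.36/234.15 + 0.64/278.15
Tg = 260.5 K


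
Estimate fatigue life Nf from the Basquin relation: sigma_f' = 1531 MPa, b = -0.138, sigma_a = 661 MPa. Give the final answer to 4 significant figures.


sigma_a = sigma_f' * (2*Nf)^b
2*Nf = (sigma_a / sigma_f')^(1/b)
2*Nf = (661 / 1531)^(1/-0.138)
2*Nf = 439.833
Nf = 219.9 cycles


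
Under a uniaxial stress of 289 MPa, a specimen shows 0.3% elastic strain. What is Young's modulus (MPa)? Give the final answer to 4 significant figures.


E = sigma / epsilon
epsilon = 0.3% = 3e-03
E = 289 / 3e-03
E = 96330 MPa


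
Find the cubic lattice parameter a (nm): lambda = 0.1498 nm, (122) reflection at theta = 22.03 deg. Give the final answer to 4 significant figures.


d = lambda / (2*sin(theta))
d = 0.1498 / (2*sin(22.03 deg))
d = 0.199684 nm
a = d * sqrt(h^2+k^2+l^2) = 0.199684 * sqrt(9)
a = 0.5991 nm


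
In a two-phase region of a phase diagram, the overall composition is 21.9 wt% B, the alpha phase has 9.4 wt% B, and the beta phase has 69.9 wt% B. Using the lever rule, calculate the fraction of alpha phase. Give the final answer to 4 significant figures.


f_alpha = (C_beta - C0) / (C_beta - C_alpha)
f_alpha = (69.9 - 21.9) / (69.9 - 9.4)
f_alpha = 0.7934


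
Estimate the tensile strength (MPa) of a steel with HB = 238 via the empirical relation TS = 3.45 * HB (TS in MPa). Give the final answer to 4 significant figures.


TS (MPa) = 3.45 * HB
TS = 3.45 * 238
TS = 821.1 MPa


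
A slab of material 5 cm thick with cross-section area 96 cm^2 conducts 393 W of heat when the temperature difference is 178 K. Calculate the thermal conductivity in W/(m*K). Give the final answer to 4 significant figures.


k = Q*L / (A*dT)
L = 0.05 m, A = 9.6e-03 m^2
k = 393 * 0.05 / (9.6e-03 * 178)
k = 11.5 W/(m*K)


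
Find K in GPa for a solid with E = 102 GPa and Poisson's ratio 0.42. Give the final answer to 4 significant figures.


K = E / (3*(1-2*nu))
K = 102 / (3*(1-2*0.42))
K = 212.5 GPa


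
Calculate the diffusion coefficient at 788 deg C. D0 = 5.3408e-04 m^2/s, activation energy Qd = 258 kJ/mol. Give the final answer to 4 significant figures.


D = D0 * exp(-Qd / (R*T))
T = 1061.15 K
D = 5.3408e-04 * exp(-258e3 / (8.314 * 1061.15))
D = 1.065e-16 m^2/s


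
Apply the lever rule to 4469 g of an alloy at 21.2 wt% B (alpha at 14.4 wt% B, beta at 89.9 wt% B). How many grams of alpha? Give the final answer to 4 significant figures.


f_alpha = (C_beta - C0) / (C_beta - C_alpha)
f_alpha = (89.9 - 21.2) / (89.9 - 14.4) = 0.909934
m_alpha = f_alpha * m_total = 0.909934 * 4469 = 4066 g


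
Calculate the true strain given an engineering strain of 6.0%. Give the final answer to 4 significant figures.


epsilon_true = ln(1 + epsilon_eng)
epsilon_true = ln(1 + 0.06)
epsilon_true = 0.05827


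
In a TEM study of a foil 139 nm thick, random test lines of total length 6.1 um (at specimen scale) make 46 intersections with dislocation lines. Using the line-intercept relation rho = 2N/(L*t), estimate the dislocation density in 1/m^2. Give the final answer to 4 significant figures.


rho = 2N / (L * t)
L = 6.1 um = 6.1e-06 m, t = 139 nm = 1.39e-07 m
rho = 2 * 46 / (6.1e-06 * 1.39e-07)
rho = 1.085e+14 1/m^2


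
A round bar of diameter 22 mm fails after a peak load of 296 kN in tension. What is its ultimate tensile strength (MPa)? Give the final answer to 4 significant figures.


A0 = pi*(d/2)^2 = pi*(22/2)^2 = 380.133 mm^2
UTS = F_max / A0 = 296*1000 / 380.133
UTS = 778.7 MPa


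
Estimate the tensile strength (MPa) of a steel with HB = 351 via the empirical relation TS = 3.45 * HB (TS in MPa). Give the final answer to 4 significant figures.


TS (MPa) = 3.45 * HB
TS = 3.45 * 351
TS = 1211 MPa


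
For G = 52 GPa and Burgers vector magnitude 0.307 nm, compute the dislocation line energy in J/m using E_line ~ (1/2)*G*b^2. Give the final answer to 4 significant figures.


E = G*b^2/2
b = 0.307 nm = 3.07e-10 m
G = 52 GPa = 5.2e+10 Pa
E = 0.5 * 5.2e+10 * (3.07e-10)^2
E = 2.45e-09 J/m


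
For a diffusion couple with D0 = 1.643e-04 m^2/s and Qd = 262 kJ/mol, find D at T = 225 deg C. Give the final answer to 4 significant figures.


D = D0 * exp(-Qd / (R*T))
T = 498.15 K
D = 1.643e-04 * exp(-262e3 / (8.314 * 498.15))
D = 5.521e-32 m^2/s


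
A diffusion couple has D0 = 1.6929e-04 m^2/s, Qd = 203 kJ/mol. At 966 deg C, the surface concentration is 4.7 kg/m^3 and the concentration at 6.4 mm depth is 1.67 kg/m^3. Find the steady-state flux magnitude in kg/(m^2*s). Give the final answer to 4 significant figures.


Step 1: D = D0 * exp(-Qd/(R*T))
T = 966 + 273.15 = 1239.15 K
D = 1.6929e-04 * exp(-203e3 / (8.314 * 1239.15)) = 4.68965e-13 m^2/s
Step 2: J = D * (C1 - C2) / dx
J = 4.68965e-13 * (4.7 - 1.67) / 6.4e-03
J = 2.22e-10 kg/(m^2*s)


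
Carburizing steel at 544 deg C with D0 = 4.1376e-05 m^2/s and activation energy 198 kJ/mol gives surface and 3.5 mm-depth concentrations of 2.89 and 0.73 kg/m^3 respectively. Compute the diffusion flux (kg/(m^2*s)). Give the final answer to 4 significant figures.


Step 1: D = D0 * exp(-Qd/(R*T))
T = 544 + 273.15 = 817.15 K
D = 4.1376e-05 * exp(-198e3 / (8.314 * 817.15)) = 9.1106e-18 m^2/s
Step 2: J = D * (C1 - C2) / dx
J = 9.1106e-18 * (2.89 - 0.73) / 3.5e-03
J = 5.623e-15 kg/(m^2*s)


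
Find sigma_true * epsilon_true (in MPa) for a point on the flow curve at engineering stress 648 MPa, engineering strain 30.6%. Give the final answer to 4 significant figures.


sigma_true = sigma_eng * (1 + epsilon_eng)
sigma_true = 648 * (1 + 0.306) = 846.288 MPa
epsilon_true = ln(1 + epsilon_eng)
epsilon_true = ln(1 + 0.306) = 0.266969
sigma_true * epsilon_true = 846.288 * 0.266969 = 225.9 MPa


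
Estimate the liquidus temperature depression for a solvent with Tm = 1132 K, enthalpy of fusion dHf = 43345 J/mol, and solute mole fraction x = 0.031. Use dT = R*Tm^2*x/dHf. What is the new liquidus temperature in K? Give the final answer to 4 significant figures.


dT = R*Tm^2*x / dHf
dT = 8.314 * 1132^2 * 0.031 / 43345
dT = 7.61948 K
T_new = 1132 - 7.61948 = 1124 K


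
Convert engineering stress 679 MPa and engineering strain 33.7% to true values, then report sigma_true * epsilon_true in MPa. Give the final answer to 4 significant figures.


sigma_true = sigma_eng * (1 + epsilon_eng)
sigma_true = 679 * (1 + 0.337) = 907.823 MPa
epsilon_true = ln(1 + epsilon_eng)
epsilon_true = ln(1 + 0.337) = 0.290428
sigma_true * epsilon_true = 907.823 * 0.290428 = 263.7 MPa


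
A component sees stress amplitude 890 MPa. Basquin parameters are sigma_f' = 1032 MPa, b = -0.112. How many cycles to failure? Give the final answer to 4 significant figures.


sigma_a = sigma_f' * (2*Nf)^b
2*Nf = (sigma_a / sigma_f')^(1/b)
2*Nf = (890 / 1032)^(1/-0.112)
2*Nf = 3.74986
Nf = 1.875 cycles


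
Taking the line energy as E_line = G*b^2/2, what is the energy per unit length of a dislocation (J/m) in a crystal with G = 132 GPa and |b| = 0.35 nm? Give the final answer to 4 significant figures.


E = G*b^2/2
b = 0.35 nm = 3.5e-10 m
G = 132 GPa = 1.32e+11 Pa
E = 0.5 * 1.32e+11 * (3.5e-10)^2
E = 8.085e-09 J/m


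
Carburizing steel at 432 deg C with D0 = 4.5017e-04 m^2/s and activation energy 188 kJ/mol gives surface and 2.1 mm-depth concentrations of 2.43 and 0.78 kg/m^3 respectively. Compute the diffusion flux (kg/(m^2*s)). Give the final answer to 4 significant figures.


Step 1: D = D0 * exp(-Qd/(R*T))
T = 432 + 273.15 = 705.15 K
D = 4.5017e-04 * exp(-188e3 / (8.314 * 705.15)) = 5.32843e-18 m^2/s
Step 2: J = D * (C1 - C2) / dx
J = 5.32843e-18 * (2.43 - 0.78) / 2.1e-03
J = 4.187e-15 kg/(m^2*s)


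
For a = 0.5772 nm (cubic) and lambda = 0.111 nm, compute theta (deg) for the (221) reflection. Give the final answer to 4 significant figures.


d = a / sqrt(h^2+k^2+l^2)
d = 0.5772 / sqrt(9) = 0.1924 nm
lambda = 2*d*sin(theta)  =>  sin(theta) = lambda / (2*d)
sin(theta) = 0.111 / (2 * 0.1924) = 0.288462
theta = 16.77 deg


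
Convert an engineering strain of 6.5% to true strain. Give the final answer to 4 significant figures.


epsilon_true = ln(1 + epsilon_eng)
epsilon_true = ln(1 + 0.065)
epsilon_true = 0.06297


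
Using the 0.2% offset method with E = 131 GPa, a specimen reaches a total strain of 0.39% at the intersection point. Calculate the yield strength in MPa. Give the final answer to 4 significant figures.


Offset strain = 0.002
Elastic strain at yield = total_strain - offset = 3.9e-03 - 0.002 = 1.9e-03
sigma_y = E * elastic_strain = 131000 * 1.9e-03
sigma_y = 248.9 MPa


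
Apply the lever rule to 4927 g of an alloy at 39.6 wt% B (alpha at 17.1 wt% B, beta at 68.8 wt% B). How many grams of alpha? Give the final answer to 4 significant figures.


f_alpha = (C_beta - C0) / (C_beta - C_alpha)
f_alpha = (68.8 - 39.6) / (68.8 - 17.1) = 0.564797
m_alpha = f_alpha * m_total = 0.564797 * 4927 = 2783 g


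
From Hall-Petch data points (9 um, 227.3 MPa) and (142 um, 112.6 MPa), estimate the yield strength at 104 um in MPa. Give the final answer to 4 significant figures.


sigma_y = sigma0 + k / sqrt(d)
1/sqrt(d1) = 1/sqrt(9e-06) = 333.333;  1/sqrt(d2) = 83.9181
k = (sigma1 - sigma2) / (1/sqrt(d1) - 1/sqrt(d2)) = (227.3 - 112.6) / (333.333 - 83.9181) = 0.459876 MPa*m^0.5
sigma0 = sigma1 - k/sqrt(d1) = 227.3 - 0.459876*333.333 = 74.0081 MPa
sigma_y(d3) = 74.0081 + 0.459876 / sqrt(1.04e-04) = 119.1 MPa


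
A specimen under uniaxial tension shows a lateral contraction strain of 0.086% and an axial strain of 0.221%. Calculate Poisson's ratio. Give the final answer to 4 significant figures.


nu = -epsilon_lat / epsilon_axial
Lateral strain is contraction (negative), so using magnitudes:
nu = 0.086 / 0.221
nu = 0.3891


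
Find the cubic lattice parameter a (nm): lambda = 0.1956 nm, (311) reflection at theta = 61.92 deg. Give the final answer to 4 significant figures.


d = lambda / (2*sin(theta))
d = 0.1956 / (2*sin(61.92 deg))
d = 0.110848 nm
a = d * sqrt(h^2+k^2+l^2) = 0.110848 * sqrt(11)
a = 0.3676 nm


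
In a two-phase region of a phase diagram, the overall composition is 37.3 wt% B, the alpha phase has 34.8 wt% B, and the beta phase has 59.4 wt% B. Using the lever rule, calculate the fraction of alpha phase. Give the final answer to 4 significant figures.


f_alpha = (C_beta - C0) / (C_beta - C_alpha)
f_alpha = (59.4 - 37.3) / (59.4 - 34.8)
f_alpha = 0.8984


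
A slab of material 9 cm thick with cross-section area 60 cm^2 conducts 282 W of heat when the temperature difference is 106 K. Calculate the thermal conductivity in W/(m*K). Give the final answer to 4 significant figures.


k = Q*L / (A*dT)
L = 0.09 m, A = 6e-03 m^2
k = 282 * 0.09 / (6e-03 * 106)
k = 39.91 W/(m*K)


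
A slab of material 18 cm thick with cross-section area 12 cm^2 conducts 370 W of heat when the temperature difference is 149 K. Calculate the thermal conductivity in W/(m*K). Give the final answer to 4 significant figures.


k = Q*L / (A*dT)
L = 0.18 m, A = 1.2e-03 m^2
k = 370 * 0.18 / (1.2e-03 * 149)
k = 372.5 W/(m*K)


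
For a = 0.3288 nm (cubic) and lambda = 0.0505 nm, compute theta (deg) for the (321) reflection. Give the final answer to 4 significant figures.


d = a / sqrt(h^2+k^2+l^2)
d = 0.3288 / sqrt(14) = 0.0878755 nm
lambda = 2*d*sin(theta)  =>  sin(theta) = lambda / (2*d)
sin(theta) = 0.0505 / (2 * 0.0878755) = 0.287338
theta = 16.7 deg


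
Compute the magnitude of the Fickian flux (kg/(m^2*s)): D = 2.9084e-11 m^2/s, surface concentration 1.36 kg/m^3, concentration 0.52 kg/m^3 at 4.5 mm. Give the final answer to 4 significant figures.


J = -D * (dC/dx) = D * (C1 - C2) / dx
J = 2.9084e-11 * (1.36 - 0.52) / 4.5e-03
J = 5.429e-09 kg/(m^2*s)


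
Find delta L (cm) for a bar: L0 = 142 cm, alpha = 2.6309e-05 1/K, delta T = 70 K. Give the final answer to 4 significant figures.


dL = L0 * alpha * dT
dL = 142 * 2.6309e-05 * 70
dL = 0.2615 cm


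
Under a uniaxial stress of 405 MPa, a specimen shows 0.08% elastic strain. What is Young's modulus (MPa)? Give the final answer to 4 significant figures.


E = sigma / epsilon
epsilon = 0.08% = 8e-04
E = 405 / 8e-04
E = 506300 MPa


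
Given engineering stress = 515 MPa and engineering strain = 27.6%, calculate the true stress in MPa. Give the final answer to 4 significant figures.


sigma_true = sigma_eng * (1 + epsilon_eng)
sigma_true = 515 * (1 + 0.276)
sigma_true = 657.1 MPa


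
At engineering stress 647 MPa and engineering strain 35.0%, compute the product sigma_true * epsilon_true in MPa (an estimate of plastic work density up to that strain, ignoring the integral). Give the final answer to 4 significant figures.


sigma_true = sigma_eng * (1 + epsilon_eng)
sigma_true = 647 * (1 + 0.35) = 873.45 MPa
epsilon_true = ln(1 + epsilon_eng)
epsilon_true = ln(1 + 0.35) = 0.300105
sigma_true * epsilon_true = 873.45 * 0.300105 = 262.1 MPa


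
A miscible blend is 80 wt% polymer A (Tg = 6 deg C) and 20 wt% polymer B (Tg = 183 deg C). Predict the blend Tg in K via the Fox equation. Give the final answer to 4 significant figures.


1/Tg = w1/Tg1 + w2/Tg2 (in Kelvin)
Tg1 = 279.15 K, Tg2 = 456.15 K
1/Tg = 0.8/279.15 + 0.2/456.15
Tg = 302.6 K


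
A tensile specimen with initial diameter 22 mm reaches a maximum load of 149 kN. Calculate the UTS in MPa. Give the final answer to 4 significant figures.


A0 = pi*(d/2)^2 = pi*(22/2)^2 = 380.133 mm^2
UTS = F_max / A0 = 149*1000 / 380.133
UTS = 392 MPa


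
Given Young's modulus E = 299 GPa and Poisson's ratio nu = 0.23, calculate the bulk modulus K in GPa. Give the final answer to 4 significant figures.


K = E / (3*(1-2*nu))
K = 299 / (3*(1-2*0.23))
K = 184.6 GPa


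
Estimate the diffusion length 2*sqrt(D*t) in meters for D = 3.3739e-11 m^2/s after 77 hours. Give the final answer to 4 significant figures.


t = 77 hr = 277200 s
Diffusion length = 2*sqrt(D*t)
= 2*sqrt(3.3739e-11 * 277200)
= 6.116e-03 m


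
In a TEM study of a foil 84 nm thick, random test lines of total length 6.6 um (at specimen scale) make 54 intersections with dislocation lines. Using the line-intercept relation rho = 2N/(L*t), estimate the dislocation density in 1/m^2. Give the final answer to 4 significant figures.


rho = 2N / (L * t)
L = 6.6 um = 6.6e-06 m, t = 84 nm = 8.4e-08 m
rho = 2 * 54 / (6.6e-06 * 8.4e-08)
rho = 1.948e+14 1/m^2


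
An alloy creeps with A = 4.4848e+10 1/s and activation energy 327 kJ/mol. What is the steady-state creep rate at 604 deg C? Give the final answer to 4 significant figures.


rate = A * exp(-Q / (R*T))
T = 604 + 273.15 = 877.15 K
rate = 4.4848e+10 * exp(-327e3 / (8.314 * 877.15))
rate = 1.507e-09 1/s


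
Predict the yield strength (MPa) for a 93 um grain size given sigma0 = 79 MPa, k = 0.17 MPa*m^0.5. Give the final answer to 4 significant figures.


sigma_y = sigma0 + k / sqrt(d)
d = 93 um = 9.3e-05 m
sigma_y = 79 + 0.17 / sqrt(9.3e-05)
sigma_y = 96.63 MPa


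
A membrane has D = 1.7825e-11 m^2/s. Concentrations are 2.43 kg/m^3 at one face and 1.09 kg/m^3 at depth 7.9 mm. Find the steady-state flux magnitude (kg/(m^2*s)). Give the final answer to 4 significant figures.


J = -D * (dC/dx) = D * (C1 - C2) / dx
J = 1.7825e-11 * (2.43 - 1.09) / 7.9e-03
J = 3.023e-09 kg/(m^2*s)


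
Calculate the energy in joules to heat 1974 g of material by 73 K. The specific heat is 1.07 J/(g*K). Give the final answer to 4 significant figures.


Q = m * cp * dT
Q = 1974 * 1.07 * 73
Q = 154200 J


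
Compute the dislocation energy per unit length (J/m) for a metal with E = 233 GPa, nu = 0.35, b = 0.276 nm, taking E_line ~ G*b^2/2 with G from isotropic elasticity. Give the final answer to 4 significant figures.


Step 1: G = E / (2*(1+nu))
G = 233 / (2*(1+0.35)) = 86.2963 GPa = 8.62963e+10 Pa
Step 2: E_line = G*b^2/2
b = 0.276 nm = 2.76e-10 m
E_line = 0.5 * 8.62963e+10 * (2.76e-10)^2 = 3.287e-09 J/m


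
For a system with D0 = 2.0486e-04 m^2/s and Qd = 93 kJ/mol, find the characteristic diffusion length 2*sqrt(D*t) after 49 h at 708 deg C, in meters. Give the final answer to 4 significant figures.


Step 1: D = D0 * exp(-Qd/(R*T))
T = 981.15 K
D = 2.0486e-04 * exp(-93e3 / (8.314 * 981.15)) = 2.29154e-09 m^2/s
Step 2: L = 2*sqrt(D*t)
t = 49 h = 176400 s
L = 2*sqrt(2.29154e-09 * 176400) = 0.04021 m


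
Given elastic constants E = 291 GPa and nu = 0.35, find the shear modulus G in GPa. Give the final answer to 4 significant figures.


G = E / (2*(1+nu))
G = 291 / (2*(1+0.35))
G = 107.8 GPa


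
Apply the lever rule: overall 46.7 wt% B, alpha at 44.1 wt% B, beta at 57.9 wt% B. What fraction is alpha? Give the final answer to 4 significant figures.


f_alpha = (C_beta - C0) / (C_beta - C_alpha)
f_alpha = (57.9 - 46.7) / (57.9 - 44.1)
f_alpha = 0.8116


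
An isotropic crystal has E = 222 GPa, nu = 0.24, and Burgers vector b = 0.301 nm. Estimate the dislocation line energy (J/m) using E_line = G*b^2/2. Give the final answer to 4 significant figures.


Step 1: G = E / (2*(1+nu))
G = 222 / (2*(1+0.24)) = 89.5161 GPa = 8.95161e+10 Pa
Step 2: E_line = G*b^2/2
b = 0.301 nm = 3.01e-10 m
E_line = 0.5 * 8.95161e+10 * (3.01e-10)^2 = 4.055e-09 J/m


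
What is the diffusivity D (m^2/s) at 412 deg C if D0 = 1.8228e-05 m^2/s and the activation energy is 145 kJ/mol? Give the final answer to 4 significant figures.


D = D0 * exp(-Qd / (R*T))
T = 685.15 K
D = 1.8228e-05 * exp(-145e3 / (8.314 * 685.15))
D = 1.606e-16 m^2/s


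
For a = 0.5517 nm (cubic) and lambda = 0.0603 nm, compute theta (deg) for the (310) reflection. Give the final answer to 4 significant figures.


d = a / sqrt(h^2+k^2+l^2)
d = 0.5517 / sqrt(10) = 0.174463 nm
lambda = 2*d*sin(theta)  =>  sin(theta) = lambda / (2*d)
sin(theta) = 0.0603 / (2 * 0.174463) = 0.172816
theta = 9.952 deg


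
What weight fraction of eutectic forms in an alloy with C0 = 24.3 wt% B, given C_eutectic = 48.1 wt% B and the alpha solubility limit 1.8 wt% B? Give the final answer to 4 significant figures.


f_primary = (C_e - C0) / (C_e - C_alpha_max)
f_primary = (48.1 - 24.3) / (48.1 - 1.8)
f_primary = 0.514039
f_eutectic = 1 - 0.514039 = 0.486


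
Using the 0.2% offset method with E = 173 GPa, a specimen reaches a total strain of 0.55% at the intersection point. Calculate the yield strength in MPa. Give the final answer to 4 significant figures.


Offset strain = 0.002
Elastic strain at yield = total_strain - offset = 5.5e-03 - 0.002 = 3.5e-03
sigma_y = E * elastic_strain = 173000 * 3.5e-03
sigma_y = 605.5 MPa


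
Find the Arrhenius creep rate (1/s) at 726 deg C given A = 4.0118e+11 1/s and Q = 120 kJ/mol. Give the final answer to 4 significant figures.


rate = A * exp(-Q / (R*T))
T = 726 + 273.15 = 999.15 K
rate = 4.0118e+11 * exp(-120e3 / (8.314 * 999.15))
rate = 213600 1/s


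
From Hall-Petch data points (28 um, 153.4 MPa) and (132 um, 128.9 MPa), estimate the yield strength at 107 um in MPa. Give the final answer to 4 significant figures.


sigma_y = sigma0 + k / sqrt(d)
1/sqrt(d1) = 1/sqrt(2.8e-05) = 188.982;  1/sqrt(d2) = 87.0388
k = (sigma1 - sigma2) / (1/sqrt(d1) - 1/sqrt(d2)) = (153.4 - 128.9) / (188.982 - 87.0388) = 0.240329 MPa*m^0.5
sigma0 = sigma1 - k/sqrt(d1) = 153.4 - 0.240329*188.982 = 107.982 MPa
sigma_y(d3) = 107.982 + 0.240329 / sqrt(1.07e-04) = 131.2 MPa


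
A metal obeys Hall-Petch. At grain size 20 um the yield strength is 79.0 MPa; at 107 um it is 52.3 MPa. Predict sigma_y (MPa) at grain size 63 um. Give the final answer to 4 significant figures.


sigma_y = sigma0 + k / sqrt(d)
1/sqrt(d1) = 1/sqrt(2e-05) = 223.607;  1/sqrt(d2) = 96.6736
k = (sigma1 - sigma2) / (1/sqrt(d1) - 1/sqrt(d2)) = (79.0 - 52.3) / (223.607 - 96.6736) = 0.210347 MPa*m^0.5
sigma0 = sigma1 - k/sqrt(d1) = 79.0 - 0.210347*223.607 = 31.965 MPa
sigma_y(d3) = 31.965 + 0.210347 / sqrt(6.3e-05) = 58.47 MPa


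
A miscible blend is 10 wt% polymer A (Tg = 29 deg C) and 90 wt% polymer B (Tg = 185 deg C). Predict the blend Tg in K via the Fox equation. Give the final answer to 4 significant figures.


1/Tg = w1/Tg1 + w2/Tg2 (in Kelvin)
Tg1 = 302.15 K, Tg2 = 458.15 K
1/Tg = 0.1/302.15 + 0.9/458.15
Tg = 435.7 K


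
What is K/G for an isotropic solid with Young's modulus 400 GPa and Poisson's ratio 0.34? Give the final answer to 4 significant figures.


G = E / (2*(1+nu))
G = 400 / (2*(1+0.34)) = 149.254 GPa
K = E / (3*(1-2*nu))
K = 400 / (3*(1-2*0.34)) = 416.667 GPa
K/G = 416.667 / 149.254 = 2.792


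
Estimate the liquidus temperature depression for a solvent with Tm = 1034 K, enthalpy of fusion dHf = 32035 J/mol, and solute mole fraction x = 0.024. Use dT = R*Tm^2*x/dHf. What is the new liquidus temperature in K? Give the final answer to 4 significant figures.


dT = R*Tm^2*x / dHf
dT = 8.314 * 1034^2 * 0.024 / 32035
dT = 6.65944 K
T_new = 1034 - 6.65944 = 1027 K


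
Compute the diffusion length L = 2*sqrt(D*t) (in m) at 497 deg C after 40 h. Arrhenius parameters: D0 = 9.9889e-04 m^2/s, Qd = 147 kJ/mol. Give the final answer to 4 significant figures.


Step 1: D = D0 * exp(-Qd/(R*T))
T = 770.15 K
D = 9.9889e-04 * exp(-147e3 / (8.314 * 770.15)) = 1.06913e-13 m^2/s
Step 2: L = 2*sqrt(D*t)
t = 40 h = 144000 s
L = 2*sqrt(1.06913e-13 * 144000) = 2.482e-04 m


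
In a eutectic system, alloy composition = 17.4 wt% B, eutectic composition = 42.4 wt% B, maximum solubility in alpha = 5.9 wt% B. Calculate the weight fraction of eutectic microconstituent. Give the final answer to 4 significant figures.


f_primary = (C_e - C0) / (C_e - C_alpha_max)
f_primary = (42.4 - 17.4) / (42.4 - 5.9)
f_primary = 0.684932
f_eutectic = 1 - 0.684932 = 0.3151


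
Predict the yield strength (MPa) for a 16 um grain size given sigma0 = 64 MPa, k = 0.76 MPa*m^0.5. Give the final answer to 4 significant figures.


sigma_y = sigma0 + k / sqrt(d)
d = 16 um = 1.6e-05 m
sigma_y = 64 + 0.76 / sqrt(1.6e-05)
sigma_y = 254 MPa


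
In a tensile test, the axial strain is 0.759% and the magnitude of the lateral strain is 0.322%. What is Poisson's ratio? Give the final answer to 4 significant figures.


nu = -epsilon_lat / epsilon_axial
Lateral strain is contraction (negative), so using magnitudes:
nu = 0.322 / 0.759
nu = 0.4242


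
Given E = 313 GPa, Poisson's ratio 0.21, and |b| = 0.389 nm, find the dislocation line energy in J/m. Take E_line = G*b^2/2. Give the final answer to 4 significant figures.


Step 1: G = E / (2*(1+nu))
G = 313 / (2*(1+0.21)) = 129.339 GPa = 1.29339e+11 Pa
Step 2: E_line = G*b^2/2
b = 0.389 nm = 3.89e-10 m
E_line = 0.5 * 1.29339e+11 * (3.89e-10)^2 = 9.786e-09 J/m


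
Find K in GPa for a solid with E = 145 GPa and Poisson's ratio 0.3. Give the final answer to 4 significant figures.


K = E / (3*(1-2*nu))
K = 145 / (3*(1-2*0.3))
K = 120.8 GPa


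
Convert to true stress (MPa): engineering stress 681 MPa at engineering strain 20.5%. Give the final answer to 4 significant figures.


sigma_true = sigma_eng * (1 + epsilon_eng)
sigma_true = 681 * (1 + 0.205)
sigma_true = 820.6 MPa


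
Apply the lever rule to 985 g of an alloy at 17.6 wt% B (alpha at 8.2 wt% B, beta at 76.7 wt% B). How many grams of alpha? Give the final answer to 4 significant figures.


f_alpha = (C_beta - C0) / (C_beta - C_alpha)
f_alpha = (76.7 - 17.6) / (76.7 - 8.2) = 0.862774
m_alpha = f_alpha * m_total = 0.862774 * 985 = 849.8 g


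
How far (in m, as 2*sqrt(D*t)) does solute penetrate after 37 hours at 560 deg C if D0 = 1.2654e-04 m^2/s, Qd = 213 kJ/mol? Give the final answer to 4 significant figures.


Step 1: D = D0 * exp(-Qd/(R*T))
T = 833.15 K
D = 1.2654e-04 * exp(-213e3 / (8.314 * 833.15)) = 5.59286e-18 m^2/s
Step 2: L = 2*sqrt(D*t)
t = 37 h = 133200 s
L = 2*sqrt(5.59286e-18 * 133200) = 1.726e-06 m


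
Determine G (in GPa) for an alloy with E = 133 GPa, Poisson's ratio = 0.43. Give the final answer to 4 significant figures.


G = E / (2*(1+nu))
G = 133 / (2*(1+0.43))
G = 46.5 GPa


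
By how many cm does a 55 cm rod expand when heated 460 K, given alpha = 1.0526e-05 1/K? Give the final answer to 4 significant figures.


dL = L0 * alpha * dT
dL = 55 * 1.0526e-05 * 460
dL = 0.2663 cm


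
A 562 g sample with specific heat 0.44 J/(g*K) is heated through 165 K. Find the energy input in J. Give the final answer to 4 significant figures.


Q = m * cp * dT
Q = 562 * 0.44 * 165
Q = 40800 J


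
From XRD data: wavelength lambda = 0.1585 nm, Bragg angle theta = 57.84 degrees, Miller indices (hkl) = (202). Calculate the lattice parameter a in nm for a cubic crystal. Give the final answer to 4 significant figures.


d = lambda / (2*sin(theta))
d = 0.1585 / (2*sin(57.84 deg))
d = 0.0936136 nm
a = d * sqrt(h^2+k^2+l^2) = 0.0936136 * sqrt(8)
a = 0.2648 nm
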